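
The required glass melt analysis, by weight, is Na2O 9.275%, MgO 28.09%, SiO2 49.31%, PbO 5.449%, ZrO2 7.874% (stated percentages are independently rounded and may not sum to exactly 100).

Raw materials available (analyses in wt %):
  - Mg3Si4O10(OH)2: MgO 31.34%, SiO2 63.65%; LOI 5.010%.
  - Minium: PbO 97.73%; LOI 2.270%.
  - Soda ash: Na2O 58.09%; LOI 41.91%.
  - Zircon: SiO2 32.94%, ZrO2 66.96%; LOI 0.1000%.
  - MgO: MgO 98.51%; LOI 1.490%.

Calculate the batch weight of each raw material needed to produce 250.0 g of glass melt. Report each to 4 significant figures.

Batch per 250.0 g glass melt:
  Mg3Si4O10(OH)2: 178.5 g
  Minium: 13.94 g
  Soda ash: 39.92 g
  Zircon: 29.40 g
  MgO: 14.51 g
Total batch = 276.3 g; LOI loss = 26.24 g; yield = 90.50%

The working math carries full precision all the way through. Intermediates are shown rounded to 4 significant digits alongside each step; every reported result is rounded just once. The derived quantities (totals, glass mass, five oxide percentages, LOI, yield) are recomputed starting from the weights per 250.0 g of glass in full float precision exactly as shown in the question or the answer.
Oxide-by-oxide targets in 250.0 g glass melt:
  Na2O: 9.275% × 250.0 = 23.19 g
  MgO: 28.09% × 250.0 = 70.22 g
  SiO2: 49.31% × 250.0 = 123.3 g
  PbO: 5.449% × 250.0 = 13.62 g
  ZrO2: 7.874% × 250.0 = 19.68 g
Oxide-by-oxide audit given the weights on record, per the basis as stated (target by target, the sums agree given rounding of the digits):
  Na2O: 39.92·0.5809 = 23.19 g (target 23.19 g)
  MgO: 178.5·0.3134 + 14.51·0.9851 = 70.24 g (target 70.22 g)
  SiO2: 178.5·0.6365 + 29.40·0.3294 = 123.3 g (target 123.3 g)
  PbO: 13.94·0.9773 = 13.62 g (target 13.62 g)
  ZrO2: 29.40·0.6696 = 19.69 g (target 19.68 g)
Glass mass check: batch total minus LOI = 250.0 g (targets for the oxides total 250.0 g; the stated basis being 250.0 g — deltas are rounding alone).
Total batch = Σ batch = 276.3 g; Σ batch·LOI gives LOI loss = 26.24 g; glass ÷ batch gives a yield of 90.50%.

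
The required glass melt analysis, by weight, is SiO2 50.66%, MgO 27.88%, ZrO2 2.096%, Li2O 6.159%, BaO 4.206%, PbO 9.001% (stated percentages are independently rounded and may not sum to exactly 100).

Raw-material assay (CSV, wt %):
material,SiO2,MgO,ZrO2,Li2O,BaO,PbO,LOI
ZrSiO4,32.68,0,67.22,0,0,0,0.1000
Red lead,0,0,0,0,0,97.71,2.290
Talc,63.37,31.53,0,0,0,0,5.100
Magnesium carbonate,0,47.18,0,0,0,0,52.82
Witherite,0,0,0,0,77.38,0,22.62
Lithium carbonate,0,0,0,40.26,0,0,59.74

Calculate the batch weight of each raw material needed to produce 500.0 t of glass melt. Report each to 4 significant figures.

The working math maintains exact precision through the solve — in-progress results are displayed, rounded to four significant figures, between the steps; each reported result sees exactly one rounding; derived quantities (glass mass, yield, six oxide percentages, ignition loss, the totals) are carried at exact precision from the weighed amounts on 500.0 t of glass exactly as printed in the problem or the answer.
Per-oxide target masses for 500.0 t glass melt:
  SiO2: 50.66% × 500.0 = 253.3 t
  MgO: 27.88% × 500.0 = 139.4 t
  ZrO2: 2.096% × 500.0 = 10.48 t
  Li2O: 6.159% × 500.0 = 30.80 t
  BaO: 4.206% × 500.0 = 21.03 t
  PbO: 9.001% × 500.0 = 45.00 t
Balance tally, oxide-wise, working from each reported weight, per the basis as stated (delivered sums recover each target net of answer rounding effects):
  SiO2: 15.59·0.3268 + 391.7·0.6337 = 253.3 t (target 253.3 t)
  MgO: 391.7·0.3153 + 33.71·0.4718 = 139.4 t (target 139.4 t)
  ZrO2: 15.59·0.6722 = 10.48 t (target 10.48 t)
  Li2O: 76.49·0.4026 = 30.79 t (target 30.80 t)
  BaO: 27.18·0.7738 = 21.03 t (target 21.03 t)
  PbO: 46.06·0.9771 = 45.01 t (target 45.00 t)
Glass-mass sanity pass: batch total minus LOI = 500.0 t (oxide target masses add up to 500.0 t; basis as stated: 500.0 t — rounding explains the deltas).
Total batch = Σ batch = 590.7 t; Σ batch·LOI gives LOI loss = 90.70 t; glass ÷ batch gives a yield of 84.65%.

Batch per 500.0 t glass melt:
  ZrSiO4: 15.59 t
  Red lead: 46.06 t
  Talc: 391.7 t
  Magnesium carbonate: 33.71 t
  Witherite: 27.18 t
  Lithium carbonate: 76.49 t
Total batch = 590.7 t; LOI loss = 90.70 t; yield = 84.65%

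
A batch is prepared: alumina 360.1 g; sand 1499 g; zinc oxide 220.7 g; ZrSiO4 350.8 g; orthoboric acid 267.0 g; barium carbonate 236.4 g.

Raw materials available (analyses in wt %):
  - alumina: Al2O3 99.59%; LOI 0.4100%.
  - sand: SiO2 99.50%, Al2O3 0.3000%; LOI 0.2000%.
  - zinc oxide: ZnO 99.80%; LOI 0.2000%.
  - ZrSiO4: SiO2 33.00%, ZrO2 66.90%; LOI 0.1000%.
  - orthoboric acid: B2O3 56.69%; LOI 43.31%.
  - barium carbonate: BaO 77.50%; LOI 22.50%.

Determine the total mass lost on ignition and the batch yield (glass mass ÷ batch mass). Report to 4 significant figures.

LOI loss = 174.1 g; glass = 2760 g; yield = 94.07%

All arithmetic runs at exact precision in all steps. In-progress results appear with 4-significant-figure rounding across the worked steps; exactly one rounding is applied to every reported result; the derived quantities are computed from the weighed amounts per 2760 g of glass at full precision (ignition loss, the yield, totals, the six compositions, glass mass) exactly as shown in the problem or the answer.
Material-by-material LOI:
  alumina: 360.1 × 0.004100 = 1.476 g
  sand: 1499 × 0.002000 = 2.998 g
  zinc oxide: 220.7 × 0.002000 = 0.4414 g
  ZrSiO4: 350.8 × 0.001000 = 0.3508 g
  orthoboric acid: 267.0 × 0.4331 = 115.6 g
  barium carbonate: 236.4 × 0.2250 = 53.19 g
Total LOI = 174.1 g
Glass = batch − LOI = 2934 − 174.1 = 2760 g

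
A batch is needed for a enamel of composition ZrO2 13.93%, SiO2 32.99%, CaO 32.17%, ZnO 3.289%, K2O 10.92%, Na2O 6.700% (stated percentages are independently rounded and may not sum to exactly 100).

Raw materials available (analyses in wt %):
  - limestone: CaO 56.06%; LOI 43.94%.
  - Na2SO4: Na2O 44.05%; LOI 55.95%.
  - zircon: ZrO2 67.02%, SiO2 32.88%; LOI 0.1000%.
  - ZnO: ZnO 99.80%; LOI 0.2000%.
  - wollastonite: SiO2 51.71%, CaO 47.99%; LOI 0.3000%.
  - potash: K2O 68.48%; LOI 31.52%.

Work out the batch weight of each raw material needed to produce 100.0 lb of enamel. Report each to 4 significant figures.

The whole derivation runs at full precision from start to finish — in-progress results are rounded to four significant digits when displayed — each reported result is rounded just once — derived quantities (yield, ignition loss, the six compositions, net glass mass, totals) are computed using the weight values on 100.0 lb of glass in full float precision, as set out in the problem or the answer.
The oxide mass targets at 100.0 lb enamel:
  ZrO2: 13.93% × 100.0 = 13.93 lb
  SiO2: 32.99% × 100.0 = 32.99 lb
  CaO: 32.17% × 100.0 = 32.17 lb
  ZnO: 3.289% × 100.0 = 3.289 lb
  K2O: 10.92% × 100.0 = 10.92 lb
  Na2O: 6.700% × 100.0 = 6.700 lb
Verifying the oxide balance with the batch weights as given, under the basis named above (sum by sum, the targets are met given rounding of the digits):
  ZrO2: 20.78·0.6702 = 13.93 lb (target 13.93 lb)
  SiO2: 20.78·0.3288 + 50.58·0.5171 = 32.99 lb (target 32.99 lb)
  CaO: 14.08·0.5606 + 50.58·0.4799 = 32.17 lb (target 32.17 lb)
  ZnO: 3.296·0.9980 = 3.289 lb (target 3.289 lb)
  K2O: 15.95·0.6848 = 10.92 lb (target 10.92 lb)
  Na2O: 15.21·0.4405 = 6.700 lb (target 6.700 lb)
Auditing the glass mass value: total charge less LOI = 99.99 lb (summing oxide targets gives 100.0 lb; with the basis standing at 100.0 lb — gaps are rounding artifacts).
Batch grand total — Σ batch = 119.9 lb; LOI loss = Σ batch·LOI = 19.90 lb; yield: glass divided by total = 83.40%.

Batch per 100.0 lb enamel:
  limestone: 14.08 lb
  Na2SO4: 15.21 lb
  zircon: 20.78 lb
  ZnO: 3.296 lb
  wollastonite: 50.58 lb
  potash: 15.95 lb
Total batch = 119.9 lb; LOI loss = 19.90 lb; yield = 83.40%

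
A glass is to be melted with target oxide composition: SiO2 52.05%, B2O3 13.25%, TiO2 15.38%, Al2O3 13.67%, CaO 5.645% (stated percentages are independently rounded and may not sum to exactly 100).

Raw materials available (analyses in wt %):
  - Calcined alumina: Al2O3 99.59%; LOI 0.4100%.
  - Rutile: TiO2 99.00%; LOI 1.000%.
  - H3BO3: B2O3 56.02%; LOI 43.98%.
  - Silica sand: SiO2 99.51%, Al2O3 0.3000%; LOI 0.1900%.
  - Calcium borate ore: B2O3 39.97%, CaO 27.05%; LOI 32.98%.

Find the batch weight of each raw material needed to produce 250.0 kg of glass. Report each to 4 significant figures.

The intermediate values are shown rounded to 4 significant digits between the steps — all internal work runs at exact precision through the solve — every reported figure undergoes a single rounding. All derived quantities (the totals, net glass mass, yield, the five compositions, LOI) are re-derived at exact precision from the weighed amounts on 250.0 kg of glass as set out in question or answer.
The oxide mass targets at 250.0 kg glass:
  SiO2: 52.05% × 250.0 = 130.1 kg
  B2O3: 13.25% × 250.0 = 33.12 kg
  TiO2: 15.38% × 250.0 = 38.45 kg
  Al2O3: 13.67% × 250.0 = 34.17 kg
  CaO: 5.645% × 250.0 = 14.11 kg
Mass-balance tally per oxide on the weights just shown, on the stated basis (every target is met by its sum once rounding is allowed for):
  SiO2: 130.8·0.9951 = 130.2 kg (target 130.1 kg)
  B2O3: 21.91·0.5602 + 52.17·0.3997 = 33.13 kg (target 33.12 kg)
  TiO2: 38.84·0.9900 = 38.45 kg (target 38.45 kg)
  Al2O3: 33.92·0.9959 + 130.8·0.003000 = 34.17 kg (target 34.17 kg)
  CaO: 52.17·0.2705 = 14.11 kg (target 14.11 kg)
The glass-mass cross-check: batch total minus LOI = 250.0 kg (oxide target masses add up to 250.0 kg; basis as stated: 250.0 kg — a pure rounding effect).
Total batch = Σ batch = 277.6 kg; ignition loss, Σ(batch × LOI) = 27.62 kg; glass ÷ batch gives a yield of 90.05%.

Batch per 250.0 kg glass:
  Calcined alumina: 33.92 kg
  Rutile: 38.84 kg
  H3BO3: 21.91 kg
  Silica sand: 130.8 kg
  Calcium borate ore: 52.17 kg
Total batch = 277.6 kg; LOI loss = 27.62 kg; yield = 90.05%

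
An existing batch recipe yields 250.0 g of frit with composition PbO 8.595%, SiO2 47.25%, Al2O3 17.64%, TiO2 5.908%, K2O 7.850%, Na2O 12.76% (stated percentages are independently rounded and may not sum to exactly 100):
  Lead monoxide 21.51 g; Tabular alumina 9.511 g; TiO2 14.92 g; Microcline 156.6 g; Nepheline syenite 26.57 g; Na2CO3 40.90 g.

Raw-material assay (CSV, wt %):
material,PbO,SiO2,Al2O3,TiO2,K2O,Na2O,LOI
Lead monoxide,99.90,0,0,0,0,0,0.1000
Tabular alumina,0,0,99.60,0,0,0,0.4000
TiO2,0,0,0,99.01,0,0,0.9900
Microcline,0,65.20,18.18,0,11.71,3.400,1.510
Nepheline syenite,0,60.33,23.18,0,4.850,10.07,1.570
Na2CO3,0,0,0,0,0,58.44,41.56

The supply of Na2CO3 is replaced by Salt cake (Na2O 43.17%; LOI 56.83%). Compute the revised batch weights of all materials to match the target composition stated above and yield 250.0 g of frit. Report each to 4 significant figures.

Revised batch per 250.0 g frit:
  Lead monoxide: 21.51 g
  Tabular alumina: 9.511 g
  TiO2: 14.92 g
  Microcline: 156.6 g
  Nepheline syenite: 26.57 g
  Salt cake: 55.36 g
Total batch = 284.5 g; LOI loss = 34.45 g

Working values are displayed, with 4-significant-figure rounding, within the worked lines — full float precision is kept in every operation; every reported result takes just one rounding. The derived quantities (the yield, net glass mass, ignition loss, totals, six oxide percentages) are carried using the weight values per 250.0 g of glass at full precision as given in either problem or answer.
Target oxide masses per 250.0 g frit:
  PbO: 8.595% × 250.0 = 21.49 g
  SiO2: 47.25% × 250.0 = 118.1 g
  Al2O3: 17.64% × 250.0 = 44.10 g
  TiO2: 5.908% × 250.0 = 14.77 g
  K2O: 7.850% × 250.0 = 19.62 g
  Na2O: 12.76% × 250.0 = 31.90 g
Balance tally, oxide-wise, from the weights as reported, under the basis named above (sums match the target masses net of answer rounding effects):
  PbO: 21.51·0.9990 = 21.49 g (target 21.49 g)
  SiO2: 156.6·0.6520 + 26.57·0.6033 = 118.1 g (target 118.1 g)
  Al2O3: 9.511·0.9960 + 156.6·0.1818 + 26.57·0.2318 = 44.10 g (target 44.10 g)
  TiO2: 14.92·0.9901 = 14.77 g (target 14.77 g)
  K2O: 156.6·0.1171 + 26.57·0.04850 = 19.63 g (target 19.62 g)
  Na2O: 156.6·0.03400 + 26.57·0.1007 + 55.36·0.4317 = 31.90 g (target 31.90 g)
Glass-mass closure: net batch after ignition = 250.0 g (summing oxide targets gives 250.0 g; with the basis standing at 250.0 g — any gap is answer rounding).
Whole-batch sum: Σ batch = 284.5 g; loss to ignition Σ batch·LOI = 34.45 g; as yield: glass ÷ batch → 87.89%.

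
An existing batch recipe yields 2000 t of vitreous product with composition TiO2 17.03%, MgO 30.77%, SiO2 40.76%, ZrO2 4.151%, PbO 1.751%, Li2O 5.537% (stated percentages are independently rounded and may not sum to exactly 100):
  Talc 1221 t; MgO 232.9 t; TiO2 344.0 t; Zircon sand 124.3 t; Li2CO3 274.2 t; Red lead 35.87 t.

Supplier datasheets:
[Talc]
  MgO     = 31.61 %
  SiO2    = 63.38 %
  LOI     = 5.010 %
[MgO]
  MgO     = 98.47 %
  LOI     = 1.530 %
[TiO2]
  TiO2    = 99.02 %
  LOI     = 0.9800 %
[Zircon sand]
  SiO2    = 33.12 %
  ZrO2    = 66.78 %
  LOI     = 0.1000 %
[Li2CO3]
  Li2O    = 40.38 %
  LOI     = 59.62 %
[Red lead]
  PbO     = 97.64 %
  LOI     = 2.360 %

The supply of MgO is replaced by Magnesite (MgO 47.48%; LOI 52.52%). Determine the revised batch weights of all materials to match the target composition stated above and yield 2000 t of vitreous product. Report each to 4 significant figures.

Revised batch per 2000 t vitreous product:
  Talc: 1221 t
  Magnesite: 483.1 t
  TiO2: 344.0 t
  Zircon sand: 124.3 t
  Li2CO3: 274.2 t
  Red lead: 35.87 t
Total batch = 2482 t; LOI loss = 482.7 t

Each numeric step carries full precision end to end; intermediates are displayed, rounded to four significant digits, at each printed step. A single rounding yields every reported figure. Derived quantities, including net glass mass, LOI, the totals, yield, the six compositions, are computed starting from the weights on 2000 t of glass at exact precision as they appear in the problem or answer text.
The oxide mass targets at 2000 t vitreous product:
  TiO2: 17.03% × 2000 = 340.6 t
  MgO: 30.77% × 2000 = 615.4 t
  SiO2: 40.76% × 2000 = 815.2 t
  ZrO2: 4.151% × 2000 = 83.02 t
  PbO: 1.751% × 2000 = 35.02 t
  Li2O: 5.537% × 2000 = 110.7 t
Verifying the oxide balance per the reported batch figures, relative to the basis at hand (oxide sums agree with the targets inside rounding margins):
  TiO2: 344.0·0.9902 = 340.6 t (target 340.6 t)
  MgO: 1221·0.3161 + 483.1·0.4748 = 615.3 t (target 615.4 t)
  SiO2: 1221·0.6338 + 124.3·0.3312 = 815.0 t (target 815.2 t)
  ZrO2: 124.3·0.6678 = 83.01 t (target 83.02 t)
  PbO: 35.87·0.9764 = 35.02 t (target 35.02 t)
  Li2O: 274.2·0.4038 = 110.7 t (target 110.7 t)
Auditing the glass mass value: Σ batch − LOI loss = 2000 t (targets for the oxides total 2000 t; with the basis standing at 2000 t — gaps are rounding artifacts).
Batch grand total — Σ batch = 2482 t; Σ batch·LOI gives LOI loss = 482.7 t; yield: glass divided by total = 80.55%.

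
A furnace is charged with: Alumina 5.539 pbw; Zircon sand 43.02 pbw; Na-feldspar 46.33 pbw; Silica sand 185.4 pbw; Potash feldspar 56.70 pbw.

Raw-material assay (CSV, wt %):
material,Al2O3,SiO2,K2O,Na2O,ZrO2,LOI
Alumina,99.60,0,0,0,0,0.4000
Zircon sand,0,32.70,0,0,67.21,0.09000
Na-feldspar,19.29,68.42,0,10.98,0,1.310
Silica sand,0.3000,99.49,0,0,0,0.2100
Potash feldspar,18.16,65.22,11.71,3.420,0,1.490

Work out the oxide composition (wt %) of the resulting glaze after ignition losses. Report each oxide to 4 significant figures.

Values along the way are printed, with 4-significant-figure rounding, alongside each step — each numeric step holds full float precision at each step. Exactly one rounding goes into every reported value. All derived quantities are carried using the weight values per 335.1 pbw of glass at exact precision (the totals, the five compositions, yield, net glass mass, LOI), as set out in the problem or answer text.
Oxide masses out of the charge:
  Al2O3: 5.539·0.9960 + 46.33·0.1929 + 185.4·0.003000 + 56.70·0.1816 = 25.31 pbw
  SiO2: 43.02·0.3270 + 46.33·0.6842 + 185.4·0.9949 + 56.70·0.6522 = 267.2 pbw
  K2O: 56.70·0.1171 = 6.640 pbw
  Na2O: 46.33·0.1098 + 56.70·0.03420 = 7.026 pbw
  ZrO2: 43.02·0.6721 = 28.91 pbw
LOI: 5.539·0.004000 + 43.02·9.000e-04 + 46.33·0.01310 + 185.4·0.002100 + 56.70·0.01490 = 1.902 pbw
batch − LOI leaves glass = 337.0 − 1.902 = 335.1 pbw (the oxide masses sum to this)
wt % = 100 × oxide mass / glass mass

Glass mass = 335.1 pbw (batch 337.0 − LOI 1.902).
Composition: Al2O3 7.552%, SiO2 79.74%, K2O 1.981%, Na2O 2.097%, ZrO2 8.629%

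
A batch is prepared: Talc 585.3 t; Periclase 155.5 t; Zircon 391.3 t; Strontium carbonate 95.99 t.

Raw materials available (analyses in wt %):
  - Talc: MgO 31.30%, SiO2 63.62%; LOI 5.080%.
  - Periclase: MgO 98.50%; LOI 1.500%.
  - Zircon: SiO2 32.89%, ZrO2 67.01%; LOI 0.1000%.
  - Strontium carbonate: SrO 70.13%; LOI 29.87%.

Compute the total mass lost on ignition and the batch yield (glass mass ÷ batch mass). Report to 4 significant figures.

In-progress results are printed, rounded to four significant figures, between the steps; all internal work maintains full precision at every stage. Every reported value includes exactly one rounding — the derived quantities (net glass mass, the yield, ignition loss, the four compositions, totals) are rebuilt from the weighed amounts at 1167 t of glass in exact precision, as set out in question or answer.
Ignition loss by material:
  Talc: 585.3 × 0.05080 = 29.73 t
  Periclase: 155.5 × 0.01500 = 2.333 t
  Zircon: 391.3 × 0.001000 = 0.3913 t
  Strontium carbonate: 95.99 × 0.2987 = 28.67 t
Total LOI = 61.13 t
Glass = batch − LOI = 1228 − 61.13 = 1167 t

LOI loss = 61.13 t; glass = 1167 t; yield = 95.02%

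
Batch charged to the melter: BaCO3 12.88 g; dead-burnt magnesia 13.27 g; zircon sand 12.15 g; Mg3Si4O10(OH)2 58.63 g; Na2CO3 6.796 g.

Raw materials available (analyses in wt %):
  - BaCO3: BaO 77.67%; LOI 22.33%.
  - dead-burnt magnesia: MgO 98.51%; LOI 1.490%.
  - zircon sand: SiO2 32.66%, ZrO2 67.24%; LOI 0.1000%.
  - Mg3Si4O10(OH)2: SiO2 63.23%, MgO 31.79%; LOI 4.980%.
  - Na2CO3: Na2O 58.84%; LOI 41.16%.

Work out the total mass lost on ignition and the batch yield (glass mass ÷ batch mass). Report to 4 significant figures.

Every computation keeps exact precision from first step to last. Working values are printed, with 4-significant-figure rounding, across the worked steps — each reported figure takes just one rounding. The derived quantities (glass mass, the yield, LOI, five oxide percentages, totals) are rebuilt at full float precision from the batch weights on 94.92 g of glass as they appear in either problem or answer.
LOI of each material in turn:
  BaCO3: 12.88 × 0.2233 = 2.876 g
  dead-burnt magnesia: 13.27 × 0.01490 = 0.1977 g
  zircon sand: 12.15 × 0.001000 = 0.01215 g
  Mg3Si4O10(OH)2: 58.63 × 0.04980 = 2.920 g
  Na2CO3: 6.796 × 0.4116 = 2.797 g
Total LOI = 8.803 g
Glass = batch − LOI = 103.7 − 8.803 = 94.92 g

LOI loss = 8.803 g; glass = 94.92 g; yield = 91.51%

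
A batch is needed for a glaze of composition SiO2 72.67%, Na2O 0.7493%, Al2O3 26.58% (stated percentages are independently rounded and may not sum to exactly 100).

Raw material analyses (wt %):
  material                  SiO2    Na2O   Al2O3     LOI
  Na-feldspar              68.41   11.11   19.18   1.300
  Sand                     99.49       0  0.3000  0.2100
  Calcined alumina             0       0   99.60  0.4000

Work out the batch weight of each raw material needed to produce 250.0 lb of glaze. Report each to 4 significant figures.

The intermediate values are printed rounded to 4 significant digits in the printout. The working math keeps exact precision at all times; every reported figure is rounded once only; derived quantities, including net glass mass, ignition loss, totals, the three compositions, the yield, are re-derived starting from the weights for 250.0 lb of glass at full precision, precisely as stated by the problem or the answer.
Oxide-by-oxide targets in 250.0 lb glaze:
  SiO2: 72.67% × 250.0 = 181.7 lb
  Na2O: 0.7493% × 250.0 = 1.873 lb
  Al2O3: 26.58% × 250.0 = 66.45 lb
Verifying the oxide balance using the reported weights, per the basis as stated (summed amounts equal target values within answer rounding):
  SiO2: 16.86·0.6841 + 171.0·0.9949 = 181.7 lb (target 181.7 lb)
  Na2O: 16.86·0.1111 = 1.873 lb (target 1.873 lb)
  Al2O3: 16.86·0.1918 + 171.0·0.003000 + 62.95·0.9960 = 66.44 lb (target 66.45 lb)
Glass-mass bookkeeping: whole batch net of LOI = 250.0 lb (oxide target masses add up to 250.0 lb; with the basis standing at 250.0 lb — a pure rounding effect).
Whole-batch sum: Σ batch = 250.8 lb; the LOI term Σ batch·LOI equals 0.8301 lb; yield = glass ÷ total batch = 99.67%.

Batch per 250.0 lb glaze:
  Na-feldspar: 16.86 lb
  Sand: 171.0 lb
  Calcined alumina: 62.95 lb
Total batch = 250.8 lb; LOI loss = 0.8301 lb; yield = 99.67%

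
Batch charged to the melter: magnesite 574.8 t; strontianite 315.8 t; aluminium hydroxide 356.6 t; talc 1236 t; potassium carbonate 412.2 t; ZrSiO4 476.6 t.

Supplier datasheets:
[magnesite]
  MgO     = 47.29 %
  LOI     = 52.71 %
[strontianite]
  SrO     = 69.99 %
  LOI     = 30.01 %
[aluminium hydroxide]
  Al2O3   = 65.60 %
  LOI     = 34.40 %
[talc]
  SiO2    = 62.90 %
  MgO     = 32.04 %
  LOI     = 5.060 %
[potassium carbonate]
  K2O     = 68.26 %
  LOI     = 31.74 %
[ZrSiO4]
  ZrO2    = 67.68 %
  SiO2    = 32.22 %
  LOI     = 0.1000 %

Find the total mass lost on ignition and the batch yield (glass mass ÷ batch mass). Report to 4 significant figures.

In-progress results are printed, rounded to 4 significant digits, alongside each step — full precision is held in all steps; each reported number takes a single rounding — all derived quantities, including net glass mass, totals, the six compositions, ignition loss, the yield, are rebuilt from the batch weights per 2658 t of glass in full float precision as they appear in question or answer.
Material-by-material LOI:
  magnesite: 574.8 × 0.5271 = 303.0 t
  strontianite: 315.8 × 0.3001 = 94.77 t
  aluminium hydroxide: 356.6 × 0.3440 = 122.7 t
  talc: 1236 × 0.05060 = 62.54 t
  potassium carbonate: 412.2 × 0.3174 = 130.8 t
  ZrSiO4: 476.6 × 0.001000 = 0.4766 t
Total LOI = 714.3 t
Glass = batch − LOI = 3372 − 714.3 = 2658 t

LOI loss = 714.3 t; glass = 2658 t; yield = 78.82%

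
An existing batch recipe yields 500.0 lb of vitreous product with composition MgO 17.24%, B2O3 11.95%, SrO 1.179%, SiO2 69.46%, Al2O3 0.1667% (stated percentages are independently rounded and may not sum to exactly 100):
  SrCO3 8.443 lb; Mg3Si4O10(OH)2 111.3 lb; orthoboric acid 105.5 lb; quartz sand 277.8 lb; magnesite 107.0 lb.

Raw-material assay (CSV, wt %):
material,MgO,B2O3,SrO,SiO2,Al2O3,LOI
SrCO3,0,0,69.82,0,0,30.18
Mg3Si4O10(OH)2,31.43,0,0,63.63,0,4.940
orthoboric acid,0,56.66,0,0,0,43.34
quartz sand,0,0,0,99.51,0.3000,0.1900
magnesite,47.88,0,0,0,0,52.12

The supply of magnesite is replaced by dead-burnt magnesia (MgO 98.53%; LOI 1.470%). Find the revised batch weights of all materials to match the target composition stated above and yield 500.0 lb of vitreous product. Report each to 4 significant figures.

Revised batch per 500.0 lb vitreous product:
  SrCO3: 8.443 lb
  Mg3Si4O10(OH)2: 111.3 lb
  orthoboric acid: 105.5 lb
  quartz sand: 277.8 lb
  dead-burnt magnesia: 51.98 lb
Total batch = 555.0 lb; LOI loss = 55.06 lb

All arithmetic holds exact precision in every operation. Rounding to 4 significant digits applies to every in-between result as displayed — a single rounding yields every reported figure; the derived quantities are recomputed from the batch weights at 500.0 lb of glass in full float precision (the yield, five oxide percentages, LOI, totals, glass mass), as they appear in either problem or answer.
Per-oxide target masses for 500.0 lb vitreous product:
  MgO: 17.24% × 500.0 = 86.20 lb
  B2O3: 11.95% × 500.0 = 59.75 lb
  SrO: 1.179% × 500.0 = 5.895 lb
  SiO2: 69.46% × 500.0 = 347.3 lb
  Al2O3: 0.1667% × 500.0 = 0.8335 lb
A balance pass over the oxides, given the weights on record, on the stated basis (each sum matches its target mass net of answer rounding effects):
  MgO: 111.3·0.3143 + 51.98·0.9853 = 86.20 lb (target 86.20 lb)
  B2O3: 105.5·0.5666 = 59.78 lb (target 59.75 lb)
  SrO: 8.443·0.6982 = 5.895 lb (target 5.895 lb)
  SiO2: 111.3·0.6363 + 277.8·0.9951 = 347.3 lb (target 347.3 lb)
  Al2O3: 277.8·0.003000 = 0.8334 lb (target 0.8335 lb)
Auditing the glass mass value: total batch − LOI = 500.0 lb (the targets, summed, come to 500.0 lb; versus the stated basis of 500.0 lb — rounding explains the deltas).
Batch grand total — Σ batch = 555.0 lb; ignition loss, Σ(batch × LOI) = 55.06 lb; as yield: glass ÷ batch → 90.08%.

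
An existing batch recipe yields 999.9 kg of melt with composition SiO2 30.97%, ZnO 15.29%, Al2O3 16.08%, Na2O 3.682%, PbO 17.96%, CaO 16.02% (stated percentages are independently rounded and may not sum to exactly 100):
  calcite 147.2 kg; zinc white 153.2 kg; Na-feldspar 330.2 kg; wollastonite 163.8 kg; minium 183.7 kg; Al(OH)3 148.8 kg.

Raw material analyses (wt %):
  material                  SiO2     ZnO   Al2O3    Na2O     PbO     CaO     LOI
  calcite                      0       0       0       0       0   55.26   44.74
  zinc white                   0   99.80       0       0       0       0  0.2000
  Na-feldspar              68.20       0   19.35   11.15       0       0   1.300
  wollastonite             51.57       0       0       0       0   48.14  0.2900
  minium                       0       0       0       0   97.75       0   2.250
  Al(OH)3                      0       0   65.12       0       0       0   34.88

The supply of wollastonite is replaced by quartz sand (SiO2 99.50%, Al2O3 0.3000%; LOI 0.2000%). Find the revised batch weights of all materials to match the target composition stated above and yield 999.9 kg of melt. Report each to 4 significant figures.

Each numeric step holds full float precision from start to finish. In-progress results are printed rounded to 4 significant figures within the worked lines — a single rounding yields each reported figure; derived quantities are re-derived at full precision (six oxide percentages, totals, the yield, ignition loss, net glass mass) starting from the weights for 999.9 kg of glass as quoted within problem or answer.
Oxide mass targets, per 999.9 kg melt:
  SiO2: 30.97% × 999.9 = 309.7 kg
  ZnO: 15.29% × 999.9 = 152.9 kg
  Al2O3: 16.08% × 999.9 = 160.8 kg
  Na2O: 3.682% × 999.9 = 36.82 kg
  PbO: 17.96% × 999.9 = 179.6 kg
  CaO: 16.02% × 999.9 = 160.2 kg
Checking each oxide sum given the weights on record, at the basis given (each sum matches its target mass exact up to rounding of places):
  SiO2: 330.2·0.6820 + 84.90·0.9950 = 309.7 kg (target 309.7 kg)
  ZnO: 153.2·0.9980 = 152.9 kg (target 152.9 kg)
  Al2O3: 330.2·0.1935 + 84.90·0.003000 + 148.4·0.6512 = 160.8 kg (target 160.8 kg)
  Na2O: 330.2·0.1115 = 36.82 kg (target 36.82 kg)
  PbO: 183.7·0.9775 = 179.6 kg (target 179.6 kg)
  CaO: 289.9·0.5526 = 160.2 kg (target 160.2 kg)
The glass-mass cross-check: Σ batch − LOI loss = 999.9 kg (targets for the oxides total 999.9 kg; basis as stated: 999.9 kg — deltas are rounding alone).
Adding the batch up: Σ batch = 1190 kg; LOI removed, Σ of batch·LOI: 190.4 kg; yield, glass over the total, = 84.01%.

Revised batch per 999.9 kg melt:
  calcite: 289.9 kg
  zinc white: 153.2 kg
  Na-feldspar: 330.2 kg
  quartz sand: 84.90 kg
  minium: 183.7 kg
  Al(OH)3: 148.4 kg
Total batch = 1190 kg; LOI loss = 190.4 kg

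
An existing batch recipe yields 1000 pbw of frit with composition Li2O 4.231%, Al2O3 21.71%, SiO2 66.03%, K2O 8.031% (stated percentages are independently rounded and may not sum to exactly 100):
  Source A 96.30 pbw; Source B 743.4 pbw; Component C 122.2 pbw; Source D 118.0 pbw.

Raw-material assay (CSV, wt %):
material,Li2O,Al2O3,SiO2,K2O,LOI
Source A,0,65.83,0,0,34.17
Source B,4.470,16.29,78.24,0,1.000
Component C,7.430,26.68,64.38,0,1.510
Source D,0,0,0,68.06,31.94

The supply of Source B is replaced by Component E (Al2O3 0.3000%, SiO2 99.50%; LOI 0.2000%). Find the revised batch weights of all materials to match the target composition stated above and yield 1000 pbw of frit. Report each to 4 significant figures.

Revised batch per 1000 pbw frit:
  Source A: 97.65 pbw
  Component E: 295.2 pbw
  Component C: 569.4 pbw
  Source D: 118.0 pbw
Total batch = 1080 pbw; LOI loss = 80.24 pbw

The working math holds full float precision through every step. Rounding to four significant digits extends to every working value as displayed. Each reported figure carries a single rounding. The derived quantities are re-derived in full precision (net glass mass, four oxide percentages, yield, ignition loss, totals) from the batch weights at 1000 pbw of glass as given in the question or the answer.
The oxide mass targets at 1000 pbw frit:
  Li2O: 4.231% × 1000 = 42.31 pbw
  Al2O3: 21.71% × 1000 = 217.1 pbw
  SiO2: 66.03% × 1000 = 660.3 pbw
  K2O: 8.031% × 1000 = 80.31 pbw
Per-oxide balance check working from each reported weight, on the stated basis (delivered sums recover each target once rounding is allowed for):
  Li2O: 569.4·0.07430 = 42.31 pbw (target 42.31 pbw)
  Al2O3: 97.65·0.6583 + 295.2·0.003000 + 569.4·0.2668 = 217.1 pbw (target 217.1 pbw)
  SiO2: 295.2·0.9950 + 569.4·0.6438 = 660.3 pbw (target 660.3 pbw)
  K2O: 118.0·0.6806 = 80.31 pbw (target 80.31 pbw)
Auditing the glass mass value: the batch minus its LOI: 1000 pbw (targets for the oxides total 1000 pbw; with the basis standing at 1000 pbw — differing by rounding only).
Summing the batch: Σ batch = 1080 pbw; the LOI term Σ batch·LOI equals 80.24 pbw; the yield ratio, glass ÷ batch: 92.57%.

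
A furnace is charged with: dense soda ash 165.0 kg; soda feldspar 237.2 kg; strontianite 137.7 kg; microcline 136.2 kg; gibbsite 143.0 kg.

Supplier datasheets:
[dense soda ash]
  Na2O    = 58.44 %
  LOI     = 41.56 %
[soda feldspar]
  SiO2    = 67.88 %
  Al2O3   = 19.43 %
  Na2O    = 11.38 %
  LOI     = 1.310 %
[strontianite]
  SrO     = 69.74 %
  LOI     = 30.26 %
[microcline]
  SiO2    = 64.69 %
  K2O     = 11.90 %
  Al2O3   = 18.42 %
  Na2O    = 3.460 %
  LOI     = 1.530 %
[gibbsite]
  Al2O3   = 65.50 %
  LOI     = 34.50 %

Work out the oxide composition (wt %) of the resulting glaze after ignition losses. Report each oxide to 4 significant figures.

Glass mass = 654.3 kg (batch 819.1 − LOI 164.8).
Composition: SiO2 38.07%, SrO 14.68%, K2O 2.477%, Al2O3 25.19%, Na2O 19.58%

The working math carries full precision throughout. The intermediate values are printed rounded to four significant figures as written. A single rounding finalizes every reported number. Derived quantities (yield, glass mass, the totals, LOI, the five compositions) are carried using the weight values for 654.3 kg of glass in exact precision, precisely as stated by question or answer.
Delivered oxide masses:
  SiO2: 237.2·0.6788 + 136.2·0.6469 = 249.1 kg
  SrO: 137.7·0.6974 = 96.03 kg
  K2O: 136.2·0.1190 = 16.21 kg
  Al2O3: 237.2·0.1943 + 136.2·0.1842 + 143.0·0.6550 = 164.8 kg
  Na2O: 165.0·0.5844 + 237.2·0.1138 + 136.2·0.03460 = 128.1 kg
LOI: 165.0·0.4156 + 237.2·0.01310 + 137.7·0.3026 + 136.2·0.01530 + 143.0·0.3450 = 164.8 kg
Glass mass = batch − LOI = 819.1 − 164.8 = 654.3 kg (consistent with Σ oxide mass)
percent by weight: oxide/glass ×100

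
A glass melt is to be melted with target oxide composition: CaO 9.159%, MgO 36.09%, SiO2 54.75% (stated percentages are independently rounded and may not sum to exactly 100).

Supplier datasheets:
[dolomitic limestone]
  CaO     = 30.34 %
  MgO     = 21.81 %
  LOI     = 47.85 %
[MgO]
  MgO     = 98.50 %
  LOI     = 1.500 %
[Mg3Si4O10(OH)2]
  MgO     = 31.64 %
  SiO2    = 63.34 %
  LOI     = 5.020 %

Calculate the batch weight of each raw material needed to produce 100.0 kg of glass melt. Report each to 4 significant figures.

Working values appear, rounded to four significant digits, in the printout; the whole derivation runs at full precision all the way through — a single rounding completes every reported number — the derived quantities (three oxide percentages, net glass mass, LOI, totals, yield) are computed starting from the weights per 100.0 kg of glass at full float precision, precisely as stated by the problem or answer text.
Oxide-by-oxide targets in 100.0 kg glass melt:
  CaO: 9.159% × 100.0 = 9.159 kg
  MgO: 36.09% × 100.0 = 36.09 kg
  SiO2: 54.75% × 100.0 = 54.75 kg
Checking each oxide sum on the weights just shown, for the quoted basis mass (sums match the target masses within answer rounding):
  CaO: 30.19·0.3034 = 9.160 kg (target 9.159 kg)
  MgO: 30.19·0.2181 + 2.190·0.9850 + 86.44·0.3164 = 36.09 kg (target 36.09 kg)
  SiO2: 86.44·0.6334 = 54.75 kg (target 54.75 kg)
The glass-mass cross-check: whole batch net of LOI = 100.0 kg (summing oxide targets gives 100.0 kg; against the stated basis, 100.0 kg — any gap is answer rounding).
Whole-batch sum: Σ batch = 118.8 kg; loss to ignition Σ batch·LOI = 18.82 kg; as yield: glass ÷ batch → 84.16%.

Batch per 100.0 kg glass melt:
  dolomitic limestone: 30.19 kg
  MgO: 2.190 kg
  Mg3Si4O10(OH)2: 86.44 kg
Total batch = 118.8 kg; LOI loss = 18.82 kg; yield = 84.16%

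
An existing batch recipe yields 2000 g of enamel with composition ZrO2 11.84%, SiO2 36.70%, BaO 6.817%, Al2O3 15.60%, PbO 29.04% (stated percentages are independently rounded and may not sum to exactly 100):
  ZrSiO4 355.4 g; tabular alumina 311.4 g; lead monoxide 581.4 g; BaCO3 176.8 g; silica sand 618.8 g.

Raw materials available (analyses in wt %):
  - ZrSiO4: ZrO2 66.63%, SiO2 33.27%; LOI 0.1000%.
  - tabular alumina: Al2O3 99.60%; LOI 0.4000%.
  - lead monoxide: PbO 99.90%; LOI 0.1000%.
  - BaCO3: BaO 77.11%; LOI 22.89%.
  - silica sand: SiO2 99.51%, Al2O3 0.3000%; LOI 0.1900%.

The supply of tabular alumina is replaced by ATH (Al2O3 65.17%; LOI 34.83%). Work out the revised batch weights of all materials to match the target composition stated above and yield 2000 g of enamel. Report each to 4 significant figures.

Revised batch per 2000 g enamel:
  ZrSiO4: 355.4 g
  ATH: 475.9 g
  lead monoxide: 581.4 g
  BaCO3: 176.8 g
  silica sand: 618.8 g
Total batch = 2208 g; LOI loss = 208.3 g

Mid-chain values are printed, with 4-significant-digit rounding, alongside each step — full float precision is kept at each step; each reported value sees exactly one rounding. The derived quantities are re-derived starting from the weights per 2000 g of glass at full precision (LOI, the yield, net glass mass, the five compositions, the totals) as set out in question or answer.
Oxide-by-oxide targets in 2000 g enamel:
  ZrO2: 11.84% × 2000 = 236.8 g
  SiO2: 36.70% × 2000 = 734.0 g
  BaO: 6.817% × 2000 = 136.3 g
  Al2O3: 15.60% × 2000 = 312.0 g
  PbO: 29.04% × 2000 = 580.8 g
Verifying the oxide balance using the reported weights, under the basis named above (target by target, the sums agree modulo rounding of the values):
  ZrO2: 355.4·0.6663 = 236.8 g (target 236.8 g)
  SiO2: 355.4·0.3327 + 618.8·0.9951 = 734.0 g (target 734.0 g)
  BaO: 176.8·0.7711 = 136.3 g (target 136.3 g)
  Al2O3: 475.9·0.6517 + 618.8·0.003000 = 312.0 g (target 312.0 g)
  PbO: 581.4·0.9990 = 580.8 g (target 580.8 g)
Consistency of the glass mass: total charge less LOI = 2000 g (oxide target masses add up to 2000 g; versus the stated basis of 2000 g — a pure rounding effect).
Batch grand total — Σ batch = 2208 g; LOI loss = Σ batch·LOI = 208.3 g; as yield: glass ÷ batch → 90.57%.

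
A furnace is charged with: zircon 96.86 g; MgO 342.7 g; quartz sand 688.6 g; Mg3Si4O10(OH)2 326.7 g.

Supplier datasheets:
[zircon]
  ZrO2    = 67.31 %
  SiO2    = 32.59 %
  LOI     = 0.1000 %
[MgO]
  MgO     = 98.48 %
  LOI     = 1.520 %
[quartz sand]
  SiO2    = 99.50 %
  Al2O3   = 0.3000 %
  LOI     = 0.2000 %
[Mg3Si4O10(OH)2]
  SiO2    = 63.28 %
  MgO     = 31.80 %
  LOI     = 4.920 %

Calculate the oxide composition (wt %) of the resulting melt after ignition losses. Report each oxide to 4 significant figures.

All arithmetic holds full float precision through the solve. Values along the way are shown, rounded to 4 significant figures, between the steps — every reported value sees exactly one rounding — the derived quantities, including four oxide percentages, the totals, net glass mass, LOI, yield, are computed from the batch weights per 1432 g of glass at exact precision as they appear in either problem or answer.
Oxide-by-oxide delivered mass:
  ZrO2: 96.86·0.6731 = 65.20 g
  SiO2: 96.86·0.3259 + 688.6·0.9950 + 326.7·0.6328 = 923.5 g
  MgO: 342.7·0.9848 + 326.7·0.3180 = 441.4 g
  Al2O3: 688.6·0.003000 = 2.066 g
LOI: 96.86·0.001000 + 342.7·0.01520 + 688.6·0.002000 + 326.7·0.04920 = 22.76 g
Resulting glass, batch − LOI: 1455 − 22.76 = 1432 g (= Σ oxide masses)
oxide / glass × 100 gives the wt %

Glass mass = 1432 g (batch 1455 − LOI 22.76).
Composition: ZrO2 4.552%, SiO2 64.48%, MgO 30.82%, Al2O3 0.1442%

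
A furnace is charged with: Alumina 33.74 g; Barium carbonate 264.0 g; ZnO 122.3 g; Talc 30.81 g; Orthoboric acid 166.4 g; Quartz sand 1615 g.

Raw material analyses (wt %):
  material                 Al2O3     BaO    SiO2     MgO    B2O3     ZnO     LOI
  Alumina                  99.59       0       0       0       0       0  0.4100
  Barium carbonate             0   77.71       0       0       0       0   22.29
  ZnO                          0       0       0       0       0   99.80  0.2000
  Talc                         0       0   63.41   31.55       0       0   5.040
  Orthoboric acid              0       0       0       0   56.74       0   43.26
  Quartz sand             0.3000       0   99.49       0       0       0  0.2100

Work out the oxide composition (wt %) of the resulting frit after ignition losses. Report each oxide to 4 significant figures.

Full float precision is maintained in all steps — rounding to 4 significant digits governs every intermediate as shown. Each reported number receives exactly one rounding. All derived quantities (totals, the six compositions, LOI, yield, glass mass) are rebuilt using the weight values per 2096 g of glass in full float precision, exactly as printed in the problem or answer text.
What the batch supplies per oxide:
  Al2O3: 33.74·0.9959 + 1615·0.003000 = 38.45 g
  BaO: 264.0·0.7771 = 205.2 g
  SiO2: 30.81·0.6341 + 1615·0.9949 = 1626 g
  MgO: 30.81·0.3155 = 9.721 g
  B2O3: 166.4·0.5674 = 94.42 g
  ZnO: 122.3·0.9980 = 122.1 g
LOI: 33.74·0.004100 + 264.0·0.2229 + 122.3·0.002000 + 30.81·0.05040 + 166.4·0.4326 + 1615·0.002100 = 136.2 g
The glass mass, total less LOI, = 2232 − 136.2 = 2096 g (= the summed oxide contributions)
wt % = oxide mass / glass mass × 100

Glass mass = 2096 g (batch 2232 − LOI 136.2).
Composition: Al2O3 1.834%, BaO 9.787%, SiO2 77.59%, MgO 0.4637%, B2O3 4.504%, ZnO 5.823%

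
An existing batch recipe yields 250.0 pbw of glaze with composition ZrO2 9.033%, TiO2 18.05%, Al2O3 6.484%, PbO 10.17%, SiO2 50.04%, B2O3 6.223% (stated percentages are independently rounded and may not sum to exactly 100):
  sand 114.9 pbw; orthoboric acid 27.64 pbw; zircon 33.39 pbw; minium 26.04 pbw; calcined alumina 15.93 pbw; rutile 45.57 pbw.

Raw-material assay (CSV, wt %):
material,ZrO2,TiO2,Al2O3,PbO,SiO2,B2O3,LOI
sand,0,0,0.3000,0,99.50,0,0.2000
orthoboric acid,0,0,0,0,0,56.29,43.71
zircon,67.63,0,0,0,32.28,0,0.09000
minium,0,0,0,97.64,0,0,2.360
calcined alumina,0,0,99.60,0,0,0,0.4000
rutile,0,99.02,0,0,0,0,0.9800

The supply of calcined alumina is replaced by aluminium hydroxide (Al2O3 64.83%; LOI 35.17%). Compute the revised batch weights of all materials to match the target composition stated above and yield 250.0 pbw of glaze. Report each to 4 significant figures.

Revised batch per 250.0 pbw glaze:
  sand: 114.9 pbw
  orthoboric acid: 27.64 pbw
  zircon: 33.39 pbw
  minium: 26.04 pbw
  aluminium hydroxide: 24.47 pbw
  rutile: 45.57 pbw
Total batch = 272.0 pbw; LOI loss = 22.01 pbw

Values along the way appear rounded to four significant figures in the printout — all internal work maintains full float precision through the solve. A single rounding yields each reported result; derived quantities are re-derived at full float precision (LOI, six oxide percentages, glass mass, yield, totals) using the weight values per 250.0 pbw of glass, as set out in the problem or answer text.
Per-oxide target masses for 250.0 pbw glaze:
  ZrO2: 9.033% × 250.0 = 22.58 pbw
  TiO2: 18.05% × 250.0 = 45.12 pbw
  Al2O3: 6.484% × 250.0 = 16.21 pbw
  PbO: 10.17% × 250.0 = 25.42 pbw
  SiO2: 50.04% × 250.0 = 125.1 pbw
  B2O3: 6.223% × 250.0 = 15.56 pbw
Checking each oxide sum given the weights on record, at the basis given (summed amounts equal target values net of answer rounding effects):
  ZrO2: 33.39·0.6763 = 22.58 pbw (target 22.58 pbw)
  TiO2: 45.57·0.9902 = 45.12 pbw (target 45.12 pbw)
  Al2O3: 114.9·0.003000 + 24.47·0.6483 = 16.21 pbw (target 16.21 pbw)
  PbO: 26.04·0.9764 = 25.43 pbw (target 25.42 pbw)
  SiO2: 114.9·0.9950 + 33.39·0.3228 = 125.1 pbw (target 125.1 pbw)
  B2O3: 27.64·0.5629 = 15.56 pbw (target 15.56 pbw)
Consistency of the glass mass: net batch after ignition = 250.0 pbw (targets for the oxides total 250.0 pbw; stated basis 250.0 pbw — deltas are rounding alone).
Batch grand total — Σ batch = 272.0 pbw; Σ batch·LOI gives LOI loss = 22.01 pbw; yield, glass over the total, = 91.91%.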